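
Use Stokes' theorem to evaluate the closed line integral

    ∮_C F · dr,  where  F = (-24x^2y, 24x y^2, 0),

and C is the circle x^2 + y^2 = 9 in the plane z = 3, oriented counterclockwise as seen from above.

Let S be the flat disk x^2 + y^2 ≤ 9 in the plane z = 3, with upward unit normal n̂ = ẑ. By Stokes' theorem,

    ∮_C F · dr = ∬_S (∇ × F) · n̂ dS = ∬_D (curl F)_z dA,

where D is the disk x^2 + y^2 ≤ 9.

Compute the curl of F = (-24x^2y, 24x y^2, 0):
    (∇ × F)_x = ∂F_z/∂y - ∂F_y/∂z = 0,
    (∇ × F)_y = ∂F_x/∂z - ∂F_z/∂x = 0,
    (∇ × F)_z = ∂F_y/∂x - ∂F_x/∂y = 24x^2 + 24y^2.

On z = 3, (curl F)_z = 24x^2 + 24y^2.

Convert to polar (x = r cos θ, y = r sin θ, dA = r dr dθ); the integrand becomes 24r^2, so

    ∬_D (curl F)_z dA = ∫_0^{2π} ∫_0^{3} (24r^2) · r dr dθ.

Inner (r from 0 to 3): 486.
Outer (θ from 0 to 2π): 972π.

Therefore ∮_C F · dr = 972π.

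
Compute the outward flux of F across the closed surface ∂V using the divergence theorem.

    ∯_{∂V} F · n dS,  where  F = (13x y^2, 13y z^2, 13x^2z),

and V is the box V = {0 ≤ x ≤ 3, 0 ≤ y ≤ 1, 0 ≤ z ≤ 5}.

By the divergence theorem,

    ∯_{∂V} F · n dS = ∭_V (∇ · F) dV.

Compute the divergence:
    ∇ · F = ∂F_x/∂x + ∂F_y/∂y + ∂F_z/∂z = 13y^2 + 13z^2 + 13x^2 = 13x^2 + 13y^2 + 13z^2.

V is a rectangular box, so dV = dx dy dz with 0 ≤ x ≤ 3, 0 ≤ y ≤ 1, 0 ≤ z ≤ 5.

Integrate (13x^2 + 13y^2 + 13z^2) over V as an iterated integral:

    ∭_V (∇·F) dV = ∫_0^{3} ∫_0^{1} ∫_0^{5} (13x^2 + 13y^2 + 13z^2) dz dy dx.

Inner (z from 0 to 5): 65x^2 + 65y^2 + 1625/3.
Middle (y from 0 to 1): 65x^2 + 1690/3.
Outer (x from 0 to 3): 2275.

Therefore ∯_{∂V} F · n dS = 2275.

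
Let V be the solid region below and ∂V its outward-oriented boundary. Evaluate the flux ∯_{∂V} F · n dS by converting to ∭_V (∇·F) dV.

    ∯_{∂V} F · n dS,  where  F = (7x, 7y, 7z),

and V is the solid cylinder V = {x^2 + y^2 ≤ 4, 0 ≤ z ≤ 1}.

By the divergence theorem,

    ∯_{∂V} F · n dS = ∭_V (∇ · F) dV.

Compute the divergence:
    ∇ · F = ∂F_x/∂x + ∂F_y/∂y + ∂F_z/∂z = 7 + 7 + 7 = 21.

In cylindrical coordinates, x = r cos(θ), y = r sin(θ), z = z, dV = r dr dθ dz, with 0 ≤ r ≤ 2, 0 ≤ θ ≤ 2π, 0 ≤ z ≤ 1.

The integrand, after substitution and multiplying by the volume element, becomes (21) · r, so

    ∭_V (∇·F) dV = ∫_0^{2π} ∫_0^{2} ∫_0^{1} (21) · r dz dr dθ.

Inner (z from 0 to 1): 21r.
Middle (r from 0 to 2): 42.
Outer (θ from 0 to 2π): 84π.

Therefore ∯_{∂V} F · n dS = 84π.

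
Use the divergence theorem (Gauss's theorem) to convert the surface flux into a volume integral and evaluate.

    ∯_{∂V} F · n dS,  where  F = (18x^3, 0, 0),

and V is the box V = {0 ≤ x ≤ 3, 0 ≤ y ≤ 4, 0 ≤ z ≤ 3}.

By the divergence theorem,

    ∯_{∂V} F · n dS = ∭_V (∇ · F) dV.

Compute the divergence:
    ∇ · F = ∂F_x/∂x + ∂F_y/∂y + ∂F_z/∂z = 54x^2 + 0 + 0 = 54x^2.

V is a rectangular box, so dV = dx dy dz with 0 ≤ x ≤ 3, 0 ≤ y ≤ 4, 0 ≤ z ≤ 3.

Integrate (54x^2) over V as an iterated integral:

    ∭_V (∇·F) dV = ∫_0^{3} ∫_0^{4} ∫_0^{3} (54x^2) dz dy dx.

Inner (z from 0 to 3): 162x^2.
Middle (y from 0 to 4): 648x^2.
Outer (x from 0 to 3): 5832.

Therefore ∯_{∂V} F · n dS = 5832.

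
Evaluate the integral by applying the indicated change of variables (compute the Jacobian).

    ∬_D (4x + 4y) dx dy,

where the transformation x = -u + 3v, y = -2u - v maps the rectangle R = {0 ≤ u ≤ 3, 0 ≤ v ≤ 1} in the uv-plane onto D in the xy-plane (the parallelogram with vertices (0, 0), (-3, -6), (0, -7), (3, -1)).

Compute the Jacobian determinant of (x, y) with respect to (u, v):

    ∂(x,y)/∂(u,v) = | -1  3 | = (-1)(-1) - (3)(-2) = 7.
                   | -2  -1 |

Its absolute value is |J| = 7 (the area scaling factor).

Substituting x = -u + 3v, y = -2u - v into the integrand,

    4x + 4y → -12u + 8v,

so the integral becomes

    ∬_R (-12u + 8v) · |J| du dv = ∫_0^3 ∫_0^1 (-84u + 56v) dv du.

Inner (v): 28 - 84u.
Outer (u): -294.

Therefore ∬_D (4x + 4y) dx dy = -294.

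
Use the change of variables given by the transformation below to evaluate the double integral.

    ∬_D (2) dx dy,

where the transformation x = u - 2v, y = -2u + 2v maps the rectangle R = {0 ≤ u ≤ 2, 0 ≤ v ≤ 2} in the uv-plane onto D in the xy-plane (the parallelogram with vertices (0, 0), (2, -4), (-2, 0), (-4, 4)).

Compute the Jacobian determinant of (x, y) with respect to (u, v):

    ∂(x,y)/∂(u,v) = | 1  -2 | = (1)(2) - (-2)(-2) = -2.
                   | -2  2 |

Its absolute value is |J| = 2 (the area scaling factor).

Substituting x = u - 2v, y = -2u + 2v into the integrand,

    2 → 2,

so the integral becomes

    ∬_R (2) · |J| du dv = ∫_0^2 ∫_0^2 (4) dv du.

Inner (v): 8.
Outer (u): 16.

Therefore ∬_D (2) dx dy = 16.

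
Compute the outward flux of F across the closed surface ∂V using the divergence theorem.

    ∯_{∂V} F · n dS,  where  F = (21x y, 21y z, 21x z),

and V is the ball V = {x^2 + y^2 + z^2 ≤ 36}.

By the divergence theorem,

    ∯_{∂V} F · n dS = ∭_V (∇ · F) dV.

Compute the divergence:
    ∇ · F = ∂F_x/∂x + ∂F_y/∂y + ∂F_z/∂z = 21y + 21z + 21x = 21x + 21y + 21z.

In spherical coordinates, x = ρ sin(φ) cos(θ), y = ρ sin(φ) sin(θ), z = ρ cos(φ), dV = ρ^2 sin(φ) dρ dφ dθ, with 0 ≤ ρ ≤ 6, 0 ≤ φ ≤ π, 0 ≤ θ ≤ 2π.

The integrand, after substitution and multiplying by the volume element, becomes (21ρ (sqrt(2)sin(φ)sin(θ + π/4) + cos(φ))) · ρ^2 sin(φ), so

    ∭_V (∇·F) dV = ∫_0^{2π} ∫_0^{π} ∫_0^{6} (21ρ (sqrt(2)sin(φ)sin(θ + π/4) + cos(φ))) · ρ^2 sin(φ) dρ dφ dθ.

Inner (ρ from 0 to 6): 6804(sqrt(2)sin(φ)sin(θ + π/4) + cos(φ))sin(φ).
Middle (φ from 0 to π): 3402sqrt(2)π sin(θ + π/4).
Outer (θ from 0 to 2π): 0.

Therefore ∯_{∂V} F · n dS = 0.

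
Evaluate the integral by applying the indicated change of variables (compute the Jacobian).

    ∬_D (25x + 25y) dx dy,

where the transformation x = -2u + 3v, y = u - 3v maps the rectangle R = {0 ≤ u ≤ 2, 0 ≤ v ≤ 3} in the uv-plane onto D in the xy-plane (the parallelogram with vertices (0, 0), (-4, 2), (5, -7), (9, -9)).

Compute the Jacobian determinant of (x, y) with respect to (u, v):

    ∂(x,y)/∂(u,v) = | -2  3 | = (-2)(-3) - (3)(1) = 3.
                   | 1  -3 |

Its absolute value is |J| = 3 (the area scaling factor).

Substituting x = -2u + 3v, y = u - 3v into the integrand,

    25x + 25y → -25u,

so the integral becomes

    ∬_R (-25u) · |J| du dv = ∫_0^2 ∫_0^3 (-75u) dv du.

Inner (v): -225u.
Outer (u): -450.

Therefore ∬_D (25x + 25y) dx dy = -450.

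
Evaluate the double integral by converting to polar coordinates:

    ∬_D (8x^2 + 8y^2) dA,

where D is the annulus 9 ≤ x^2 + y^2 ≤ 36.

The region D is 3 ≤ r ≤ 6, 0 ≤ θ ≤ 2π in polar coordinates, where x = r cos(θ), y = r sin(θ), and dA = r dr dθ.

Under the substitution, the integrand becomes 8r^2, so

    ∬_D (8x^2 + 8y^2) dA = ∫_{0}^{2π} ∫_{3}^{6} (8r^2) · r dr dθ.

Inner integral (in r): ∫_{3}^{6} (8r^2) · r dr = 2430.

Outer integral (in θ): ∫_{0}^{2π} (2430) dθ = 4860π.

Therefore ∬_D (8x^2 + 8y^2) dA = 4860π.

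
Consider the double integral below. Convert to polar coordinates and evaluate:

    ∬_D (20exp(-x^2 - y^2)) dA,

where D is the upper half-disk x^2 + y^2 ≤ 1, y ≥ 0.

The region D is 0 ≤ r ≤ 1, 0 ≤ θ ≤ π in polar coordinates, where x = r cos(θ), y = r sin(θ), and dA = r dr dθ.

Under the substitution, the integrand becomes 20exp(-r^2), so

    ∬_D (20exp(-x^2 - y^2)) dA = ∫_{0}^{π} ∫_{0}^{1} (20exp(-r^2)) · r dr dθ.

Inner integral (in r): ∫_{0}^{1} (20exp(-r^2)) · r dr = 10 - 10exp(-1).

Outer integral (in θ): ∫_{0}^{π} (10 - 10exp(-1)) dθ = -10π exp(-1) + 10π.

Therefore ∬_D (20exp(-x^2 - y^2)) dA = -10π exp(-1) + 10π.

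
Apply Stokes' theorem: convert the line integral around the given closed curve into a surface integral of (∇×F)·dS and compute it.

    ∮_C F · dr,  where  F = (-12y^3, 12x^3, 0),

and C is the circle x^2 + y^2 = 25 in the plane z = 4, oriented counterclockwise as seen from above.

Let S be the flat disk x^2 + y^2 ≤ 25 in the plane z = 4, with upward unit normal n̂ = ẑ. By Stokes' theorem,

    ∮_C F · dr = ∬_S (∇ × F) · n̂ dS = ∬_D (curl F)_z dA,

where D is the disk x^2 + y^2 ≤ 25.

Compute the curl of F = (-12y^3, 12x^3, 0):
    (∇ × F)_x = ∂F_z/∂y - ∂F_y/∂z = 0,
    (∇ × F)_y = ∂F_x/∂z - ∂F_z/∂x = 0,
    (∇ × F)_z = ∂F_y/∂x - ∂F_x/∂y = 36x^2 + 36y^2.

On z = 4, (curl F)_z = 36x^2 + 36y^2.

Convert to polar (x = r cos θ, y = r sin θ, dA = r dr dθ); the integrand becomes 36r^2, so

    ∬_D (curl F)_z dA = ∫_0^{2π} ∫_0^{5} (36r^2) · r dr dθ.

Inner (r from 0 to 5): 5625.
Outer (θ from 0 to 2π): 11250π.

Therefore ∮_C F · dr = 11250π.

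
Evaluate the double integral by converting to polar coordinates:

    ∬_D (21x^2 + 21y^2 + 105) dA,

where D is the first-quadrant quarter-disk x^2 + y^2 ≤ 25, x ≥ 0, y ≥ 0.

The region D is 0 ≤ r ≤ 5, 0 ≤ θ ≤ π/2 in polar coordinates, where x = r cos(θ), y = r sin(θ), and dA = r dr dθ.

Under the substitution, the integrand becomes 21r^2 + 105, so

    ∬_D (21x^2 + 21y^2 + 105) dA = ∫_{0}^{π/2} ∫_{0}^{5} (21r^2 + 105) · r dr dθ.

Inner integral (in r): ∫_{0}^{5} (21r^2 + 105) · r dr = 18375/4.

Outer integral (in θ): ∫_{0}^{π/2} (18375/4) dθ = 18375π/8.

Therefore ∬_D (21x^2 + 21y^2 + 105) dA = 18375π/8.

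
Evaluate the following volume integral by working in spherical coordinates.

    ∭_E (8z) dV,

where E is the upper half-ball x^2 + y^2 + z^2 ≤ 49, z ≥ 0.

In spherical coordinates, x = ρ sin(φ) cos(θ), y = ρ sin(φ) sin(θ), z = ρ cos(φ), and dV = ρ^2 sin(φ) dρ dφ dθ.

The integrand becomes 8ρ cos(φ), so

    ∭_E (8z) dV = ∫_{0}^{2π} ∫_{0}^{π/2} ∫_{0}^{7} (8ρ cos(φ)) · ρ^2 sin(φ) dρ dφ dθ.

Inner (ρ): 2401sin(2φ).
Middle (φ): 2401.
Outer (θ): 4802π.

Therefore the triple integral equals 4802π.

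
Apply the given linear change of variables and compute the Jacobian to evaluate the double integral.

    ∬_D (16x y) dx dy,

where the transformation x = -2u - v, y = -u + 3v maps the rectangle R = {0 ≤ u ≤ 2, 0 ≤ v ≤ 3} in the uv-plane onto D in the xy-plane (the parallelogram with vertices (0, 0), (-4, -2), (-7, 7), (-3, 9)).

Compute the Jacobian determinant of (x, y) with respect to (u, v):

    ∂(x,y)/∂(u,v) = | -2  -1 | = (-2)(3) - (-1)(-1) = -7.
                   | -1  3 |

Its absolute value is |J| = 7 (the area scaling factor).

Substituting x = -2u - v, y = -u + 3v into the integrand,

    16x y → 32u^2 - 80u v - 48v^2,

so the integral becomes

    ∬_R (32u^2 - 80u v - 48v^2) · |J| du dv = ∫_0^2 ∫_0^3 (224u^2 - 560u v - 336v^2) dv du.

Inner (v): 672u^2 - 2520u - 3024.
Outer (u): -9296.

Therefore ∬_D (16x y) dx dy = -9296.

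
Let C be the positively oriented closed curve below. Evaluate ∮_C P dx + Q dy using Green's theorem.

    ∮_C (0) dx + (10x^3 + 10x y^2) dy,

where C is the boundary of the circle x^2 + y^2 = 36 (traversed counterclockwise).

Green's theorem converts the closed line integral into a double integral over the enclosed region D:

    ∮_C P dx + Q dy = ∬_D (∂Q/∂x - ∂P/∂y) dA.

Here P = 0, Q = 10x^3 + 10x y^2, so

    ∂Q/∂x = 30x^2 + 10y^2,    ∂P/∂y = 0,
    ∂Q/∂x - ∂P/∂y = 30x^2 + 10y^2.

D is the region x^2 + y^2 ≤ 36. Evaluating the double integral:

In polar coordinates (x = r cos θ, y = r sin θ, dA = r dr dθ) the integrand becomes 10r^2(cos(2θ) + 2), so

    ∬_D (30x^2 + 10y^2) dA = ∫_0^{2π} ∫_0^{6} (10r^2(cos(2θ) + 2)) · r dr dθ.

Inner (r from 0 to 6): 3240cos(2θ) + 6480.
Outer (θ from 0 to 2π): 12960π.

Therefore ∮_C P dx + Q dy = 12960π.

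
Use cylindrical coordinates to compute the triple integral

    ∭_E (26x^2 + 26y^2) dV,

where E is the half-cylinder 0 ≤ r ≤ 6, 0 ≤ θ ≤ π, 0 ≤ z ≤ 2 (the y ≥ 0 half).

In cylindrical coordinates, x = r cos(θ), y = r sin(θ), z = z, and dV = r dr dθ dz.

The integrand becomes 26r^2, so

    ∭_E (26x^2 + 26y^2) dV = ∫_{0}^{π} ∫_{0}^{6} ∫_{0}^{2} (26r^2) · r dz dr dθ.

Inner (z): 52r^3.
Middle (r from 0 to 6): 16848.
Outer (θ): 16848π.

Therefore the triple integral equals 16848π.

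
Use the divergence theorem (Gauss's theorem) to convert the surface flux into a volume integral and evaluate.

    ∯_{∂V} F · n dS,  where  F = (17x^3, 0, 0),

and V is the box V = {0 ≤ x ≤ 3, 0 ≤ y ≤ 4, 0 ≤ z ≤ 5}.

By the divergence theorem,

    ∯_{∂V} F · n dS = ∭_V (∇ · F) dV.

Compute the divergence:
    ∇ · F = ∂F_x/∂x + ∂F_y/∂y + ∂F_z/∂z = 51x^2 + 0 + 0 = 51x^2.

V is a rectangular box, so dV = dx dy dz with 0 ≤ x ≤ 3, 0 ≤ y ≤ 4, 0 ≤ z ≤ 5.

Integrate (51x^2) over V as an iterated integral:

    ∭_V (∇·F) dV = ∫_0^{3} ∫_0^{4} ∫_0^{5} (51x^2) dz dy dx.

Inner (z from 0 to 5): 255x^2.
Middle (y from 0 to 4): 1020x^2.
Outer (x from 0 to 3): 9180.

Therefore ∯_{∂V} F · n dS = 9180.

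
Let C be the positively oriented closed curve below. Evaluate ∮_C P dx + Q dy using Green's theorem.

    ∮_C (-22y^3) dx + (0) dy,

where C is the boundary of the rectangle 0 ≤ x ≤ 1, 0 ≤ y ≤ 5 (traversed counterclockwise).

Green's theorem converts the closed line integral into a double integral over the enclosed region D:

    ∮_C P dx + Q dy = ∬_D (∂Q/∂x - ∂P/∂y) dA.

Here P = -22y^3, Q = 0, so

    ∂Q/∂x = 0,    ∂P/∂y = -66y^2,
    ∂Q/∂x - ∂P/∂y = 66y^2.

D is the region 0 ≤ x ≤ 1, 0 ≤ y ≤ 5. Evaluating the double integral:

    ∬_D (66y^2) dA = ∫_0^{1} ∫_0^{5} (66y^2) dy dx.

Inner (y from 0 to 5): 2750.
Outer (x from 0 to 1): 2750.

Therefore ∮_C P dx + Q dy = 2750.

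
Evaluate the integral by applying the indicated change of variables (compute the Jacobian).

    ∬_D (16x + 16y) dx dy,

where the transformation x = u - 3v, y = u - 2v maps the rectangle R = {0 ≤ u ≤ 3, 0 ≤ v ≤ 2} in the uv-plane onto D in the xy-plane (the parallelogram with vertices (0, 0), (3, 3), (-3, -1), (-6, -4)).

Compute the Jacobian determinant of (x, y) with respect to (u, v):

    ∂(x,y)/∂(u,v) = | 1  -3 | = (1)(-2) - (-3)(1) = 1.
                   | 1  -2 |

Its absolute value is |J| = 1 (the area scaling factor).

Substituting x = u - 3v, y = u - 2v into the integrand,

    16x + 16y → 32u - 80v,

so the integral becomes

    ∬_R (32u - 80v) · |J| du dv = ∫_0^3 ∫_0^2 (32u - 80v) dv du.

Inner (v): 64u - 160.
Outer (u): -192.

Therefore ∬_D (16x + 16y) dx dy = -192.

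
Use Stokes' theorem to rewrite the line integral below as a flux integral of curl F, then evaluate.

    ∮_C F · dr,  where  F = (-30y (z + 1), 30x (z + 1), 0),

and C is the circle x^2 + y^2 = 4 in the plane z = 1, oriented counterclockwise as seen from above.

Let S be the flat disk x^2 + y^2 ≤ 4 in the plane z = 1, with upward unit normal n̂ = ẑ. By Stokes' theorem,

    ∮_C F · dr = ∬_S (∇ × F) · n̂ dS = ∬_D (curl F)_z dA,

where D is the disk x^2 + y^2 ≤ 4.

Compute the curl of F = (-30y (z + 1), 30x (z + 1), 0):
    (∇ × F)_x = ∂F_z/∂y - ∂F_y/∂z = -30x,
    (∇ × F)_y = ∂F_x/∂z - ∂F_z/∂x = -30y,
    (∇ × F)_z = ∂F_y/∂x - ∂F_x/∂y = 60z + 60.

On z = 1, (curl F)_z = 120.

Convert to polar (x = r cos θ, y = r sin θ, dA = r dr dθ); the integrand becomes 120, so

    ∬_D (curl F)_z dA = ∫_0^{2π} ∫_0^{2} (120) · r dr dθ.

Inner (r from 0 to 2): 240.
Outer (θ from 0 to 2π): 480π.

Therefore ∮_C F · dr = 480π.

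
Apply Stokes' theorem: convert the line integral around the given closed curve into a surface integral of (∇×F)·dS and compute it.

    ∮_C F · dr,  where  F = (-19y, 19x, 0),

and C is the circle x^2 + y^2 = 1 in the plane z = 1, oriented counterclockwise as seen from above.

Let S be the flat disk x^2 + y^2 ≤ 1 in the plane z = 1, with upward unit normal n̂ = ẑ. By Stokes' theorem,

    ∮_C F · dr = ∬_S (∇ × F) · n̂ dS = ∬_D (curl F)_z dA,

where D is the disk x^2 + y^2 ≤ 1.

Compute the curl of F = (-19y, 19x, 0):
    (∇ × F)_x = ∂F_z/∂y - ∂F_y/∂z = 0,
    (∇ × F)_y = ∂F_x/∂z - ∂F_z/∂x = 0,
    (∇ × F)_z = ∂F_y/∂x - ∂F_x/∂y = 38.

On z = 1, (curl F)_z = 38.

Convert to polar (x = r cos θ, y = r sin θ, dA = r dr dθ); the integrand becomes 38, so

    ∬_D (curl F)_z dA = ∫_0^{2π} ∫_0^{1} (38) · r dr dθ.

Inner (r from 0 to 1): 19.
Outer (θ from 0 to 2π): 38π.

Therefore ∮_C F · dr = 38π.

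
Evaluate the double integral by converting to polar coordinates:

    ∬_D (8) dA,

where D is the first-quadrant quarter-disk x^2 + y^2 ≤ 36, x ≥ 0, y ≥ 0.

The region D is 0 ≤ r ≤ 6, 0 ≤ θ ≤ π/2 in polar coordinates, where x = r cos(θ), y = r sin(θ), and dA = r dr dθ.

Under the substitution, the integrand becomes 8, so

    ∬_D (8) dA = ∫_{0}^{π/2} ∫_{0}^{6} (8) · r dr dθ.

Inner integral (in r): ∫_{0}^{6} (8) · r dr = 144.

Outer integral (in θ): ∫_{0}^{π/2} (144) dθ = 72π.

Therefore ∬_D (8) dA = 72π.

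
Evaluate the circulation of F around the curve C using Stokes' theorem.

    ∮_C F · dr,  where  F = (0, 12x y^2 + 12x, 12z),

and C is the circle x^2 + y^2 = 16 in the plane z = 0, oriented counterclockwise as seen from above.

Let S be the flat disk x^2 + y^2 ≤ 16 in the plane z = 0, with upward unit normal n̂ = ẑ. By Stokes' theorem,

    ∮_C F · dr = ∬_S (∇ × F) · n̂ dS = ∬_D (curl F)_z dA,

where D is the disk x^2 + y^2 ≤ 16.

Compute the curl of F = (0, 12x y^2 + 12x, 12z):
    (∇ × F)_x = ∂F_z/∂y - ∂F_y/∂z = 0,
    (∇ × F)_y = ∂F_x/∂z - ∂F_z/∂x = 0,
    (∇ × F)_z = ∂F_y/∂x - ∂F_x/∂y = 12y^2 + 12.

On z = 0, (curl F)_z = 12y^2 + 12.

Convert to polar (x = r cos θ, y = r sin θ, dA = r dr dθ); the integrand becomes 12r^2sin(θ)^2 + 12, so

    ∬_D (curl F)_z dA = ∫_0^{2π} ∫_0^{4} (12r^2sin(θ)^2 + 12) · r dr dθ.

Inner (r from 0 to 4): 768sin(θ)^2 + 96.
Outer (θ from 0 to 2π): 960π.

Therefore ∮_C F · dr = 960π.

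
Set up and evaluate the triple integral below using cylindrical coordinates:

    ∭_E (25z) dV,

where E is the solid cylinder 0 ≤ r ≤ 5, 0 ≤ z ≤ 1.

In cylindrical coordinates, x = r cos(θ), y = r sin(θ), z = z, and dV = r dr dθ dz.

The integrand becomes 25z, so

    ∭_E (25z) dV = ∫_{0}^{2π} ∫_{0}^{5} ∫_{0}^{1} (25z) · r dz dr dθ.

Inner (z): 25r/2.
Middle (r from 0 to 5): 625/4.
Outer (θ): 625π/2.

Therefore the triple integral equals 625π/2.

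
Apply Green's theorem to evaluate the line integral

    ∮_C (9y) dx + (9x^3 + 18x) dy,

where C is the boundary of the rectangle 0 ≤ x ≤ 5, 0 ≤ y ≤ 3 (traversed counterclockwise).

Green's theorem converts the closed line integral into a double integral over the enclosed region D:

    ∮_C P dx + Q dy = ∬_D (∂Q/∂x - ∂P/∂y) dA.

Here P = 9y, Q = 9x^3 + 18x, so

    ∂Q/∂x = 27x^2 + 18,    ∂P/∂y = 9,
    ∂Q/∂x - ∂P/∂y = 27x^2 + 9.

D is the region 0 ≤ x ≤ 5, 0 ≤ y ≤ 3. Evaluating the double integral:

    ∬_D (27x^2 + 9) dA = ∫_0^{5} ∫_0^{3} (27x^2 + 9) dy dx.

Inner (y from 0 to 3): 81x^2 + 27.
Outer (x from 0 to 5): 3510.

Therefore ∮_C P dx + Q dy = 3510.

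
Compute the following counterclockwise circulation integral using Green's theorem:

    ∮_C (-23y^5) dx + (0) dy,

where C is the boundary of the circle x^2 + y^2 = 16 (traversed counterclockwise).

Green's theorem converts the closed line integral into a double integral over the enclosed region D:

    ∮_C P dx + Q dy = ∬_D (∂Q/∂x - ∂P/∂y) dA.

Here P = -23y^5, Q = 0, so

    ∂Q/∂x = 0,    ∂P/∂y = -115y^4,
    ∂Q/∂x - ∂P/∂y = 115y^4.

D is the region x^2 + y^2 ≤ 16. Evaluating the double integral:

In polar coordinates (x = r cos θ, y = r sin θ, dA = r dr dθ) the integrand becomes 115r^4sin(θ)^4, so

    ∬_D (115y^4) dA = ∫_0^{2π} ∫_0^{4} (115r^4sin(θ)^4) · r dr dθ.

Inner (r from 0 to 4): 235520sin(θ)^4/3.
Outer (θ from 0 to 2π): 58880π.

Therefore ∮_C P dx + Q dy = 58880π.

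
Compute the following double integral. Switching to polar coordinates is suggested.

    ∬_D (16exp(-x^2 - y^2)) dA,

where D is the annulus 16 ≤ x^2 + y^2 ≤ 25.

The region D is 4 ≤ r ≤ 5, 0 ≤ θ ≤ 2π in polar coordinates, where x = r cos(θ), y = r sin(θ), and dA = r dr dθ.

Under the substitution, the integrand becomes 16exp(-r^2), so

    ∬_D (16exp(-x^2 - y^2)) dA = ∫_{0}^{2π} ∫_{4}^{5} (16exp(-r^2)) · r dr dθ.

Inner integral (in r): ∫_{4}^{5} (16exp(-r^2)) · r dr = -(8 - 8exp(9))exp(-25).

Outer integral (in θ): ∫_{0}^{2π} (-(8 - 8exp(9))exp(-25)) dθ = -16π (1 - exp(9))exp(-25).

Therefore ∬_D (16exp(-x^2 - y^2)) dA = -16π (1 - exp(9))exp(-25).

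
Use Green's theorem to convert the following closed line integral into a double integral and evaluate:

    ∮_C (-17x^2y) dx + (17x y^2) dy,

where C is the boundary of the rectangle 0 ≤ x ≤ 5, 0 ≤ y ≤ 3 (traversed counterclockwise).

Green's theorem converts the closed line integral into a double integral over the enclosed region D:

    ∮_C P dx + Q dy = ∬_D (∂Q/∂x - ∂P/∂y) dA.

Here P = -17x^2y, Q = 17x y^2, so

    ∂Q/∂x = 17y^2,    ∂P/∂y = -17x^2,
    ∂Q/∂x - ∂P/∂y = 17x^2 + 17y^2.

D is the region 0 ≤ x ≤ 5, 0 ≤ y ≤ 3. Evaluating the double integral:

    ∬_D (17x^2 + 17y^2) dA = ∫_0^{5} ∫_0^{3} (17x^2 + 17y^2) dy dx.

Inner (y from 0 to 3): 51x^2 + 153.
Outer (x from 0 to 5): 2890.

Therefore ∮_C P dx + Q dy = 2890.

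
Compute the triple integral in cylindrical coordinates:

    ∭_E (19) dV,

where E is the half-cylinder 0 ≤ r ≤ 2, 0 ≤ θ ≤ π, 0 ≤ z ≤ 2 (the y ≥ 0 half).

In cylindrical coordinates, x = r cos(θ), y = r sin(θ), z = z, and dV = r dr dθ dz.

The integrand becomes 19, so

    ∭_E (19) dV = ∫_{0}^{π} ∫_{0}^{2} ∫_{0}^{2} (19) · r dz dr dθ.

Inner (z): 38r.
Middle (r from 0 to 2): 76.
Outer (θ): 76π.

Therefore the triple integral equals 76π.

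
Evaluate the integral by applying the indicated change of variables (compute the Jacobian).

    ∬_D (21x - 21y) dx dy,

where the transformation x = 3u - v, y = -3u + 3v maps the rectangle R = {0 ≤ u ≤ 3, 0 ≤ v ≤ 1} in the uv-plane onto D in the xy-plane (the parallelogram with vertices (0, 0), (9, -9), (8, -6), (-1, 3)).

Compute the Jacobian determinant of (x, y) with respect to (u, v):

    ∂(x,y)/∂(u,v) = | 3  -1 | = (3)(3) - (-1)(-3) = 6.
                   | -3  3 |

Its absolute value is |J| = 6 (the area scaling factor).

Substituting x = 3u - v, y = -3u + 3v into the integrand,

    21x - 21y → 126u - 84v,

so the integral becomes

    ∬_R (126u - 84v) · |J| du dv = ∫_0^3 ∫_0^1 (756u - 504v) dv du.

Inner (v): 756u - 252.
Outer (u): 2646.

Therefore ∬_D (21x - 21y) dx dy = 2646.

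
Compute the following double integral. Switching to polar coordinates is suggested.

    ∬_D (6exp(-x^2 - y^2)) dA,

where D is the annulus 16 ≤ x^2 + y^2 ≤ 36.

The region D is 4 ≤ r ≤ 6, 0 ≤ θ ≤ 2π in polar coordinates, where x = r cos(θ), y = r sin(θ), and dA = r dr dθ.

Under the substitution, the integrand becomes 6exp(-r^2), so

    ∬_D (6exp(-x^2 - y^2)) dA = ∫_{0}^{2π} ∫_{4}^{6} (6exp(-r^2)) · r dr dθ.

Inner integral (in r): ∫_{4}^{6} (6exp(-r^2)) · r dr = -(3 - 3exp(20))exp(-36).

Outer integral (in θ): ∫_{0}^{2π} (-(3 - 3exp(20))exp(-36)) dθ = -6π (1 - exp(20))exp(-36).

Therefore ∬_D (6exp(-x^2 - y^2)) dA = -6π (1 - exp(20))exp(-36).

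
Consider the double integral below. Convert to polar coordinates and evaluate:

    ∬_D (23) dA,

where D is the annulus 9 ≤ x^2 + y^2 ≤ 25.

The region D is 3 ≤ r ≤ 5, 0 ≤ θ ≤ 2π in polar coordinates, where x = r cos(θ), y = r sin(θ), and dA = r dr dθ.

Under the substitution, the integrand becomes 23, so

    ∬_D (23) dA = ∫_{0}^{2π} ∫_{3}^{5} (23) · r dr dθ.

Inner integral (in r): ∫_{3}^{5} (23) · r dr = 184.

Outer integral (in θ): ∫_{0}^{2π} (184) dθ = 368π.

Therefore ∬_D (23) dA = 368π.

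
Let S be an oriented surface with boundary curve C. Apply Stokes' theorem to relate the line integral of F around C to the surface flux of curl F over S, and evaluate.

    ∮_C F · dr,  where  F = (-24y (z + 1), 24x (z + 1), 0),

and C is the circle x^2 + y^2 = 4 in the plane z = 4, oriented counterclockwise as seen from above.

Let S be the flat disk x^2 + y^2 ≤ 4 in the plane z = 4, with upward unit normal n̂ = ẑ. By Stokes' theorem,

    ∮_C F · dr = ∬_S (∇ × F) · n̂ dS = ∬_D (curl F)_z dA,

where D is the disk x^2 + y^2 ≤ 4.

Compute the curl of F = (-24y (z + 1), 24x (z + 1), 0):
    (∇ × F)_x = ∂F_z/∂y - ∂F_y/∂z = -24x,
    (∇ × F)_y = ∂F_x/∂z - ∂F_z/∂x = -24y,
    (∇ × F)_z = ∂F_y/∂x - ∂F_x/∂y = 48z + 48.

On z = 4, (curl F)_z = 240.

Convert to polar (x = r cos θ, y = r sin θ, dA = r dr dθ); the integrand becomes 240, so

    ∬_D (curl F)_z dA = ∫_0^{2π} ∫_0^{2} (240) · r dr dθ.

Inner (r from 0 to 2): 480.
Outer (θ from 0 to 2π): 960π.

Therefore ∮_C F · dr = 960π.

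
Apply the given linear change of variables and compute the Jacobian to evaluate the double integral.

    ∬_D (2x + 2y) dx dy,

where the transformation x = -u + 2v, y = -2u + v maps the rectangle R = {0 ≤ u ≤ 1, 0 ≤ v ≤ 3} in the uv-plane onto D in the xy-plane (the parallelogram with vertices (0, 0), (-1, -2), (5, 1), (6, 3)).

Compute the Jacobian determinant of (x, y) with respect to (u, v):

    ∂(x,y)/∂(u,v) = | -1  2 | = (-1)(1) - (2)(-2) = 3.
                   | -2  1 |

Its absolute value is |J| = 3 (the area scaling factor).

Substituting x = -u + 2v, y = -2u + v into the integrand,

    2x + 2y → -6u + 6v,

so the integral becomes

    ∬_R (-6u + 6v) · |J| du dv = ∫_0^1 ∫_0^3 (-18u + 18v) dv du.

Inner (v): 81 - 54u.
Outer (u): 54.

Therefore ∬_D (2x + 2y) dx dy = 54.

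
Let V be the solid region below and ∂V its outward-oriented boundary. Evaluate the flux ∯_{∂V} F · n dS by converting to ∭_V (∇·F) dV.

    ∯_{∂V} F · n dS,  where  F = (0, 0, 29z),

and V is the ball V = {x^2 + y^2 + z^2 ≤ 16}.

By the divergence theorem,

    ∯_{∂V} F · n dS = ∭_V (∇ · F) dV.

Compute the divergence:
    ∇ · F = ∂F_x/∂x + ∂F_y/∂y + ∂F_z/∂z = 0 + 0 + 29 = 29.

In spherical coordinates, x = ρ sin(φ) cos(θ), y = ρ sin(φ) sin(θ), z = ρ cos(φ), dV = ρ^2 sin(φ) dρ dφ dθ, with 0 ≤ ρ ≤ 4, 0 ≤ φ ≤ π, 0 ≤ θ ≤ 2π.

The integrand, after substitution and multiplying by the volume element, becomes (29) · ρ^2 sin(φ), so

    ∭_V (∇·F) dV = ∫_0^{2π} ∫_0^{π} ∫_0^{4} (29) · ρ^2 sin(φ) dρ dφ dθ.

Inner (ρ from 0 to 4): 1856sin(φ)/3.
Middle (φ from 0 to π): 3712/3.
Outer (θ from 0 to 2π): 7424π/3.

Therefore ∯_{∂V} F · n dS = 7424π/3.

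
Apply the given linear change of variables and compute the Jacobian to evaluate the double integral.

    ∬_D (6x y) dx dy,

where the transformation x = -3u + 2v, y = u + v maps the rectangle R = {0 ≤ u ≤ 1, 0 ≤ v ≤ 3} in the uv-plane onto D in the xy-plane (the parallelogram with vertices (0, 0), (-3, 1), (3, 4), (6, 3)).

Compute the Jacobian determinant of (x, y) with respect to (u, v):

    ∂(x,y)/∂(u,v) = | -3  2 | = (-3)(1) - (2)(1) = -5.
                   | 1  1 |

Its absolute value is |J| = 5 (the area scaling factor).

Substituting x = -3u + 2v, y = u + v into the integrand,

    6x y → -18u^2 - 6u v + 12v^2,

so the integral becomes

    ∬_R (-18u^2 - 6u v + 12v^2) · |J| du dv = ∫_0^1 ∫_0^3 (-90u^2 - 30u v + 60v^2) dv du.

Inner (v): -270u^2 - 135u + 540.
Outer (u): 765/2.

Therefore ∬_D (6x y) dx dy = 765/2.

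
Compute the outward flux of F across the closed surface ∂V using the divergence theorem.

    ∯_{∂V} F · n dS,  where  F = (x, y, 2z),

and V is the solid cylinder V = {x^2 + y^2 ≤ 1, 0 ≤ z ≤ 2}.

By the divergence theorem,

    ∯_{∂V} F · n dS = ∭_V (∇ · F) dV.

Compute the divergence:
    ∇ · F = ∂F_x/∂x + ∂F_y/∂y + ∂F_z/∂z = 1 + 1 + 2 = 4.

In cylindrical coordinates, x = r cos(θ), y = r sin(θ), z = z, dV = r dr dθ dz, with 0 ≤ r ≤ 1, 0 ≤ θ ≤ 2π, 0 ≤ z ≤ 2.

The integrand, after substitution and multiplying by the volume element, becomes (4) · r, so

    ∭_V (∇·F) dV = ∫_0^{2π} ∫_0^{1} ∫_0^{2} (4) · r dz dr dθ.

Inner (z from 0 to 2): 8r.
Middle (r from 0 to 1): 4.
Outer (θ from 0 to 2π): 8π.

Therefore ∯_{∂V} F · n dS = 8π.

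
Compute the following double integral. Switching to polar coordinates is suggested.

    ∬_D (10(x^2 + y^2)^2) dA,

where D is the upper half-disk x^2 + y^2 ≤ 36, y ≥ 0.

The region D is 0 ≤ r ≤ 6, 0 ≤ θ ≤ π in polar coordinates, where x = r cos(θ), y = r sin(θ), and dA = r dr dθ.

Under the substitution, the integrand becomes 10r^4, so

    ∬_D (10(x^2 + y^2)^2) dA = ∫_{0}^{π} ∫_{0}^{6} (10r^4) · r dr dθ.

Inner integral (in r): ∫_{0}^{6} (10r^4) · r dr = 77760.

Outer integral (in θ): ∫_{0}^{π} (77760) dθ = 77760π.

Therefore ∬_D (10(x^2 + y^2)^2) dA = 77760π.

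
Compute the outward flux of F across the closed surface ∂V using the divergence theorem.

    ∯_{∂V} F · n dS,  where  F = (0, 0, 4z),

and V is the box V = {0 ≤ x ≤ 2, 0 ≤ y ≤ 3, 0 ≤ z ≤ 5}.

By the divergence theorem,

    ∯_{∂V} F · n dS = ∭_V (∇ · F) dV.

Compute the divergence:
    ∇ · F = ∂F_x/∂x + ∂F_y/∂y + ∂F_z/∂z = 0 + 0 + 4 = 4.

V is a rectangular box, so dV = dx dy dz with 0 ≤ x ≤ 2, 0 ≤ y ≤ 3, 0 ≤ z ≤ 5.

Integrate (4) over V as an iterated integral:

    ∭_V (∇·F) dV = ∫_0^{2} ∫_0^{3} ∫_0^{5} (4) dz dy dx.

Inner (z from 0 to 5): 20.
Middle (y from 0 to 3): 60.
Outer (x from 0 to 2): 120.

Therefore ∯_{∂V} F · n dS = 120.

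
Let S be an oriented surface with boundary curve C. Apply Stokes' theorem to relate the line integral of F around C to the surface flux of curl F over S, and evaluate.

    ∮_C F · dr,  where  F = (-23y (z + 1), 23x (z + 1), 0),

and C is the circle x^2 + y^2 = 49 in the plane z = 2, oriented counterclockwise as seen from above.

Let S be the flat disk x^2 + y^2 ≤ 49 in the plane z = 2, with upward unit normal n̂ = ẑ. By Stokes' theorem,

    ∮_C F · dr = ∬_S (∇ × F) · n̂ dS = ∬_D (curl F)_z dA,

where D is the disk x^2 + y^2 ≤ 49.

Compute the curl of F = (-23y (z + 1), 23x (z + 1), 0):
    (∇ × F)_x = ∂F_z/∂y - ∂F_y/∂z = -23x,
    (∇ × F)_y = ∂F_x/∂z - ∂F_z/∂x = -23y,
    (∇ × F)_z = ∂F_y/∂x - ∂F_x/∂y = 46z + 46.

On z = 2, (curl F)_z = 138.

Convert to polar (x = r cos θ, y = r sin θ, dA = r dr dθ); the integrand becomes 138, so

    ∬_D (curl F)_z dA = ∫_0^{2π} ∫_0^{7} (138) · r dr dθ.

Inner (r from 0 to 7): 3381.
Outer (θ from 0 to 2π): 6762π.

Therefore ∮_C F · dr = 6762π.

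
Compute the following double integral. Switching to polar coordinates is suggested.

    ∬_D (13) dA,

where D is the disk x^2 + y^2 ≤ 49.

The region D is 0 ≤ r ≤ 7, 0 ≤ θ ≤ 2π in polar coordinates, where x = r cos(θ), y = r sin(θ), and dA = r dr dθ.

Under the substitution, the integrand becomes 13, so

    ∬_D (13) dA = ∫_{0}^{2π} ∫_{0}^{7} (13) · r dr dθ.

Inner integral (in r): ∫_{0}^{7} (13) · r dr = 637/2.

Outer integral (in θ): ∫_{0}^{2π} (637/2) dθ = 637π.

Therefore ∬_D (13) dA = 637π.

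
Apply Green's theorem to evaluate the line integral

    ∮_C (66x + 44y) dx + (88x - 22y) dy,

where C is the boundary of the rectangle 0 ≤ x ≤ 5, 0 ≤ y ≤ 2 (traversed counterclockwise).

Green's theorem converts the closed line integral into a double integral over the enclosed region D:

    ∮_C P dx + Q dy = ∬_D (∂Q/∂x - ∂P/∂y) dA.

Here P = 66x + 44y, Q = 88x - 22y, so

    ∂Q/∂x = 88,    ∂P/∂y = 44,
    ∂Q/∂x - ∂P/∂y = 44.

D is the region 0 ≤ x ≤ 5, 0 ≤ y ≤ 2. Evaluating the double integral:

    ∬_D (44) dA = ∫_0^{5} ∫_0^{2} (44) dy dx.

Inner (y from 0 to 2): 88.
Outer (x from 0 to 5): 440.

Therefore ∮_C P dx + Q dy = 440.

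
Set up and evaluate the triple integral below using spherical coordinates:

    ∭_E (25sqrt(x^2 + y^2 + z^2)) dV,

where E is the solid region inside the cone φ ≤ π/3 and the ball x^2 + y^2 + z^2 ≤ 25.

In spherical coordinates, x = ρ sin(φ) cos(θ), y = ρ sin(φ) sin(θ), z = ρ cos(φ), and dV = ρ^2 sin(φ) dρ dφ dθ.

The integrand becomes 25ρ, so

    ∭_E (25sqrt(x^2 + y^2 + z^2)) dV = ∫_{0}^{2π} ∫_{0}^{π/3} ∫_{0}^{5} (25ρ) · ρ^2 sin(φ) dρ dφ dθ.

Inner (ρ): 15625sin(φ)/4.
Middle (φ): 15625/8.
Outer (θ): 15625π/4.

Therefore the triple integral equals 15625π/4.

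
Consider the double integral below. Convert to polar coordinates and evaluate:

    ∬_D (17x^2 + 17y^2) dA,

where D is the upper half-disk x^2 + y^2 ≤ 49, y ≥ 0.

The region D is 0 ≤ r ≤ 7, 0 ≤ θ ≤ π in polar coordinates, where x = r cos(θ), y = r sin(θ), and dA = r dr dθ.

Under the substitution, the integrand becomes 17r^2, so

    ∬_D (17x^2 + 17y^2) dA = ∫_{0}^{π} ∫_{0}^{7} (17r^2) · r dr dθ.

Inner integral (in r): ∫_{0}^{7} (17r^2) · r dr = 40817/4.

Outer integral (in θ): ∫_{0}^{π} (40817/4) dθ = 40817π/4.

Therefore ∬_D (17x^2 + 17y^2) dA = 40817π/4.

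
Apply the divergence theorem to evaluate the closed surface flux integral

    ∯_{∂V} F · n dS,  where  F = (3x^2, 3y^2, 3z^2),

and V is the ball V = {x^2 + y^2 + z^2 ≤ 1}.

By the divergence theorem,

    ∯_{∂V} F · n dS = ∭_V (∇ · F) dV.

Compute the divergence:
    ∇ · F = ∂F_x/∂x + ∂F_y/∂y + ∂F_z/∂z = 6x + 6y + 6z.

In spherical coordinates, x = ρ sin(φ) cos(θ), y = ρ sin(φ) sin(θ), z = ρ cos(φ), dV = ρ^2 sin(φ) dρ dφ dθ, with 0 ≤ ρ ≤ 1, 0 ≤ φ ≤ π, 0 ≤ θ ≤ 2π.

The integrand, after substitution and multiplying by the volume element, becomes (6ρ (sqrt(2)sin(φ)sin(θ + π/4) + cos(φ))) · ρ^2 sin(φ), so

    ∭_V (∇·F) dV = ∫_0^{2π} ∫_0^{π} ∫_0^{1} (6ρ (sqrt(2)sin(φ)sin(θ + π/4) + cos(φ))) · ρ^2 sin(φ) dρ dφ dθ.

Inner (ρ from 0 to 1): 3(sqrt(2)sin(φ)sin(θ + π/4) + cos(φ))sin(φ)/2.
Middle (φ from 0 to π): 3sqrt(2)π sin(θ + π/4)/4.
Outer (θ from 0 to 2π): 0.

Therefore ∯_{∂V} F · n dS = 0.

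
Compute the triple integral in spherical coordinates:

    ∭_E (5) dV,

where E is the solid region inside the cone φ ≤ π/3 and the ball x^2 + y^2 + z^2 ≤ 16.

In spherical coordinates, x = ρ sin(φ) cos(θ), y = ρ sin(φ) sin(θ), z = ρ cos(φ), and dV = ρ^2 sin(φ) dρ dφ dθ.

The integrand becomes 5, so

    ∭_E (5) dV = ∫_{0}^{2π} ∫_{0}^{π/3} ∫_{0}^{4} (5) · ρ^2 sin(φ) dρ dφ dθ.

Inner (ρ): 320sin(φ)/3.
Middle (φ): 160/3.
Outer (θ): 320π/3.

Therefore the triple integral equals 320π/3.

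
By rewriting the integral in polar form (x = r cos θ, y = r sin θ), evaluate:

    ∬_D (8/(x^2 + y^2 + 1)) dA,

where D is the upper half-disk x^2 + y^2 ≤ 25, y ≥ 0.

The region D is 0 ≤ r ≤ 5, 0 ≤ θ ≤ π in polar coordinates, where x = r cos(θ), y = r sin(θ), and dA = r dr dθ.

Under the substitution, the integrand becomes 8/(r^2 + 1), so

    ∬_D (8/(x^2 + y^2 + 1)) dA = ∫_{0}^{π} ∫_{0}^{5} (8/(r^2 + 1)) · r dr dθ.

Inner integral (in r): ∫_{0}^{5} (8/(r^2 + 1)) · r dr = log(456976).

Outer integral (in θ): ∫_{0}^{π} (log(456976)) dθ = log(456976^π).

Therefore ∬_D (8/(x^2 + y^2 + 1)) dA = log(456976^π).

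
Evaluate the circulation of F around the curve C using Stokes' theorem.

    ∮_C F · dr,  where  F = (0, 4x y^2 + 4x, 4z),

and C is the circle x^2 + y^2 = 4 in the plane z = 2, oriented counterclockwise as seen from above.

Let S be the flat disk x^2 + y^2 ≤ 4 in the plane z = 2, with upward unit normal n̂ = ẑ. By Stokes' theorem,

    ∮_C F · dr = ∬_S (∇ × F) · n̂ dS = ∬_D (curl F)_z dA,

where D is the disk x^2 + y^2 ≤ 4.

Compute the curl of F = (0, 4x y^2 + 4x, 4z):
    (∇ × F)_x = ∂F_z/∂y - ∂F_y/∂z = 0,
    (∇ × F)_y = ∂F_x/∂z - ∂F_z/∂x = 0,
    (∇ × F)_z = ∂F_y/∂x - ∂F_x/∂y = 4y^2 + 4.

On z = 2, (curl F)_z = 4y^2 + 4.

Convert to polar (x = r cos θ, y = r sin θ, dA = r dr dθ); the integrand becomes 4r^2sin(θ)^2 + 4, so

    ∬_D (curl F)_z dA = ∫_0^{2π} ∫_0^{2} (4r^2sin(θ)^2 + 4) · r dr dθ.

Inner (r from 0 to 2): 16 - 8cos(2θ).
Outer (θ from 0 to 2π): 32π.

Therefore ∮_C F · dr = 32π.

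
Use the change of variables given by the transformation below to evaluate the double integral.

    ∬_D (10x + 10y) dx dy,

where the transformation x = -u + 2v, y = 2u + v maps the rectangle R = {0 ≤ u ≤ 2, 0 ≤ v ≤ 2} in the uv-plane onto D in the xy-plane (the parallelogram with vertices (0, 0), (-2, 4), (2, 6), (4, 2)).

Compute the Jacobian determinant of (x, y) with respect to (u, v):

    ∂(x,y)/∂(u,v) = | -1  2 | = (-1)(1) - (2)(2) = -5.
                   | 2  1 |

Its absolute value is |J| = 5 (the area scaling factor).

Substituting x = -u + 2v, y = 2u + v into the integrand,

    10x + 10y → 10u + 30v,

so the integral becomes

    ∬_R (10u + 30v) · |J| du dv = ∫_0^2 ∫_0^2 (50u + 150v) dv du.

Inner (v): 100u + 300.
Outer (u): 800.

Therefore ∬_D (10x + 10y) dx dy = 800.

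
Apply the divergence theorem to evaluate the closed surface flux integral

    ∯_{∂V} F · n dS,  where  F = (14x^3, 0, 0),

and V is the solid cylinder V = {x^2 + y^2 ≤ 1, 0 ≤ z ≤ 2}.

By the divergence theorem,

    ∯_{∂V} F · n dS = ∭_V (∇ · F) dV.

Compute the divergence:
    ∇ · F = ∂F_x/∂x + ∂F_y/∂y + ∂F_z/∂z = 42x^2 + 0 + 0 = 42x^2.

In cylindrical coordinates, x = r cos(θ), y = r sin(θ), z = z, dV = r dr dθ dz, with 0 ≤ r ≤ 1, 0 ≤ θ ≤ 2π, 0 ≤ z ≤ 2.

The integrand, after substitution and multiplying by the volume element, becomes (42r^2cos(θ)^2) · r, so

    ∭_V (∇·F) dV = ∫_0^{2π} ∫_0^{1} ∫_0^{2} (42r^2cos(θ)^2) · r dz dr dθ.

Inner (z from 0 to 2): 84r^3cos(θ)^2.
Middle (r from 0 to 1): 21cos(θ)^2.
Outer (θ from 0 to 2π): 21π.

Therefore ∯_{∂V} F · n dS = 21π.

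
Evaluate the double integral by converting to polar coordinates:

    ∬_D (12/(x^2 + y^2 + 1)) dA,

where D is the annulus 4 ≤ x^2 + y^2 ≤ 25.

The region D is 2 ≤ r ≤ 5, 0 ≤ θ ≤ 2π in polar coordinates, where x = r cos(θ), y = r sin(θ), and dA = r dr dθ.

Under the substitution, the integrand becomes 12/(r^2 + 1), so

    ∬_D (12/(x^2 + y^2 + 1)) dA = ∫_{0}^{2π} ∫_{2}^{5} (12/(r^2 + 1)) · r dr dθ.

Inner integral (in r): ∫_{2}^{5} (12/(r^2 + 1)) · r dr = log(308915776/15625).

Outer integral (in θ): ∫_{0}^{2π} (log(308915776/15625)) dθ = log((308915776/15625)^(2π)).

Therefore ∬_D (12/(x^2 + y^2 + 1)) dA = log((308915776/15625)^(2π)).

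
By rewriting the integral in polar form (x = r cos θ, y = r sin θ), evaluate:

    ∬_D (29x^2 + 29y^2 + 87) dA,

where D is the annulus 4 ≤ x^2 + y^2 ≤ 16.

The region D is 2 ≤ r ≤ 4, 0 ≤ θ ≤ 2π in polar coordinates, where x = r cos(θ), y = r sin(θ), and dA = r dr dθ.

Under the substitution, the integrand becomes 29r^2 + 87, so

    ∬_D (29x^2 + 29y^2 + 87) dA = ∫_{0}^{2π} ∫_{2}^{4} (29r^2 + 87) · r dr dθ.

Inner integral (in r): ∫_{2}^{4} (29r^2 + 87) · r dr = 2262.

Outer integral (in θ): ∫_{0}^{2π} (2262) dθ = 4524π.

Therefore ∬_D (29x^2 + 29y^2 + 87) dA = 4524π.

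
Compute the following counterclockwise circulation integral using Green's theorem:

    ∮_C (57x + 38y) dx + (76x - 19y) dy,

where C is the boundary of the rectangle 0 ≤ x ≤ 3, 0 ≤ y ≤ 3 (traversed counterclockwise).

Green's theorem converts the closed line integral into a double integral over the enclosed region D:

    ∮_C P dx + Q dy = ∬_D (∂Q/∂x - ∂P/∂y) dA.

Here P = 57x + 38y, Q = 76x - 19y, so

    ∂Q/∂x = 76,    ∂P/∂y = 38,
    ∂Q/∂x - ∂P/∂y = 38.

D is the region 0 ≤ x ≤ 3, 0 ≤ y ≤ 3. Evaluating the double integral:

    ∬_D (38) dA = ∫_0^{3} ∫_0^{3} (38) dy dx.

Inner (y from 0 to 3): 114.
Outer (x from 0 to 3): 342.

Therefore ∮_C P dx + Q dy = 342.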